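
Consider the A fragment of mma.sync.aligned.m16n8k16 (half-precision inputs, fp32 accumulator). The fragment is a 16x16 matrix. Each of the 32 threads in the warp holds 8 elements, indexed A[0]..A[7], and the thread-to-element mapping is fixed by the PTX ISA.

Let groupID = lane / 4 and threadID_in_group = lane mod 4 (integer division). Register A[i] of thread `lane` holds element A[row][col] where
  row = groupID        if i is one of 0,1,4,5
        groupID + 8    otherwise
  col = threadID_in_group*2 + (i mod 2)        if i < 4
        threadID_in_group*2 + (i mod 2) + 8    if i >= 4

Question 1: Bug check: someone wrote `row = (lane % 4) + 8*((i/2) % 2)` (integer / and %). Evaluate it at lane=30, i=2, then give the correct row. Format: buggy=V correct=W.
`(lane % 4) + 8*((i/2) % 2)`[30,2]->10
lane 30: g=7 (30/4), t=2 (30%4)
i=2: r=7+8=15, c=2*2+0+0=4
row: 10 vs 15

buggy=10 correct=15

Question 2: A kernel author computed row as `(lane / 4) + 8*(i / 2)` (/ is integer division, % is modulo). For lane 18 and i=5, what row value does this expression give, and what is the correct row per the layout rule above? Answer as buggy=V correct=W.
`(lane / 4) + 8*(i / 2)`[18,5]->20
18: gid=4,tid=2
[5] (4+0,2*2+1+8) = (4,13)
row: 20 vs 4

buggy=20 correct=4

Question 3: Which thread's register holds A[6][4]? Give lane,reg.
r=6→G=6,rhi=0  c=4→chi=0,T=2,p=0
L=6*4+2=26  i=0*4+0*2+0=0

26,0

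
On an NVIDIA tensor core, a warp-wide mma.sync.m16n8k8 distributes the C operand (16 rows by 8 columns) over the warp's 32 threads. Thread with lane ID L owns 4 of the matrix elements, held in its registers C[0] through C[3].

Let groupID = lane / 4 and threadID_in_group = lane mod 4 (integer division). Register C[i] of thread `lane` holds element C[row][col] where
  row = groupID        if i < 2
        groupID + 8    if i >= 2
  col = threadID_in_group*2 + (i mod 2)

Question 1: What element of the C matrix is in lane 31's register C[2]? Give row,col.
lane 31=>31/4=7, 31 mod 4=3
i=2  r:7+8=>15  c:2·3+0=>6

15,6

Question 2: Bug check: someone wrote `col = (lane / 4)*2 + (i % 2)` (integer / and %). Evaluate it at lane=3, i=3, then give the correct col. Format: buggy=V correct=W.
buggy=1 correct=7

`(lane / 4)*2 + (i % 2)`[3,3]->1
L=3->gid=3>>2=0, tid=3&3=3
[3]->row 0+8=8  col 3·2+1=7
col: 1 vs 7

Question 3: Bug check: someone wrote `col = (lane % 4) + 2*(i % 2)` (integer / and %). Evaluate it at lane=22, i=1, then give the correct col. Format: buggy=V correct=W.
buggy=4 correct=5

`(lane % 4) + 2*(i % 2)`[22,1]->4
22: g=5,t=2
[1] (5+0,2*2+1) = (5,5)
col: 4 vs 5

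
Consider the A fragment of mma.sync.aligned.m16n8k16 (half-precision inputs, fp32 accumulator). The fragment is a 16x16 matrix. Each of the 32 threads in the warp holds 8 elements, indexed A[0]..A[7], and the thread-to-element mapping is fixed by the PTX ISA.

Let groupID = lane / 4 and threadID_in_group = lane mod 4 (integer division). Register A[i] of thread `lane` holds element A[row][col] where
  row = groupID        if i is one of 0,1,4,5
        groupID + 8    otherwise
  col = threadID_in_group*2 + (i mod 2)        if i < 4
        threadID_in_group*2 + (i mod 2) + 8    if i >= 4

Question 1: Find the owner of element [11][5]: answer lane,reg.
r: 11->gid=3,r8=1  c: 5->c8=0,tid=2,i&1=1
L=3*4+2=14  i=0*4+1*2+1=3

14,3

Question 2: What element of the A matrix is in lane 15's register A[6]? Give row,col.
lane 15=>15/4=3, 15 mod 4=3
i=6  r:3+8=>11  c:2·3+0+8=>14

11,14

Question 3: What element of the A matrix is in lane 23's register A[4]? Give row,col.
lane 23: gr=5 (23/4), th=3 (23%4)
i=4: r=5+0=5, c=3*2+0+8=14

5,14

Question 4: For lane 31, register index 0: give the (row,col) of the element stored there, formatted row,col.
7,6

lane 31: grp=7 (31/4), tig=3 (31%4)
i=0: r=7+0=7, c=3*2+0+0=6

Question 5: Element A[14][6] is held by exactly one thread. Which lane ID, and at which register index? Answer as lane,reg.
r=14→G=6,rhi=1  c=6→chi=0,T=3,p=0
L=6*4+3=27  i=0*4+1*2+0=2

27,2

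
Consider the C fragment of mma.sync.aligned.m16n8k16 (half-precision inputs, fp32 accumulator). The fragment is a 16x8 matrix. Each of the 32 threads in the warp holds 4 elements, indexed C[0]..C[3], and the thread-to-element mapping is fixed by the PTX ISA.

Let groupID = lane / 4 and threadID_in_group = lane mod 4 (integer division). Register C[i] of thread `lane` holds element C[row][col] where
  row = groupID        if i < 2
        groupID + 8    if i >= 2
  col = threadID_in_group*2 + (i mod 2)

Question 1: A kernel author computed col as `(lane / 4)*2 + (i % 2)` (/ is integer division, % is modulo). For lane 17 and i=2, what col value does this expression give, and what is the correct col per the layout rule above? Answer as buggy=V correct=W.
`(lane / 4)*2 + (i % 2)`[17,2]→8
lane 17: G=4 (17/4), T=1 (17%4)
i=2: r=4+8=12, c=1*2+0=2
col: 8 vs 2

buggy=8 correct=2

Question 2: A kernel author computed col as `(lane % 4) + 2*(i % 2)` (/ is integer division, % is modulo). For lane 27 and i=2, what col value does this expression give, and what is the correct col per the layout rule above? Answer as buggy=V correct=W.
buggy=3 correct=6

`(lane % 4) + 2*(i % 2)`[27,2]=>3
lane 27: grp=6 (27/4), tig=3 (27%4)
i=2: r=6+8=14, c=3*2+0=6
col: 3 vs 6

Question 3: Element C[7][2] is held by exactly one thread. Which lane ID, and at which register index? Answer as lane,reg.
29,0

r: 7->gid=7,r8=0  c: 2->tid=1,i&1=0
L=7*4+1=29  i=0*2+0=0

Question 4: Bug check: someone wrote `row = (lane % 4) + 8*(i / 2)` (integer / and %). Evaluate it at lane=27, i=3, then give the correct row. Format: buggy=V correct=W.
buggy=11 correct=14

`(lane % 4) + 8*(i / 2)`[27,3]⇒11
lane 27: gr=6 (27/4), th=3 (27%4)
i=3: r=6+8=14, c=3*2+1=7
row: 11 vs 14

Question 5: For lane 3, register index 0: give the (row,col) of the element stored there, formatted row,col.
0,6

lane 3: g=0 (3/4), t=3 (3%4)
i=0: r=0+0=0, c=3*2+0=6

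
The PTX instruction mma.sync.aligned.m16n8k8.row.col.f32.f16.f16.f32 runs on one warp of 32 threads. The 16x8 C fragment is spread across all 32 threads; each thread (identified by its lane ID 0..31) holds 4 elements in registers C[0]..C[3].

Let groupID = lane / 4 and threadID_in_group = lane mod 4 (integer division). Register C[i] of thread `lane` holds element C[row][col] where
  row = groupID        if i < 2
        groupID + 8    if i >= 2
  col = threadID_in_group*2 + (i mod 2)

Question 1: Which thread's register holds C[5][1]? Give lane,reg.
r=5->g=5,rb=0  c=1->t=0,b0=1
L=5*4+0=20  i=0*2+1=1

20,1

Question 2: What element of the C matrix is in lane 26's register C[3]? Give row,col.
14,5

lane 26=>26/4=6, 26 mod 4=2
i=3  r:6+8=>14  c:2·2+1=>5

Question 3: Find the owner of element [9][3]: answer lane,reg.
5,3

r=9->g=1,rb=1  c=3->t=1,b0=1
L=1*4+1=5  i=1*2+1=3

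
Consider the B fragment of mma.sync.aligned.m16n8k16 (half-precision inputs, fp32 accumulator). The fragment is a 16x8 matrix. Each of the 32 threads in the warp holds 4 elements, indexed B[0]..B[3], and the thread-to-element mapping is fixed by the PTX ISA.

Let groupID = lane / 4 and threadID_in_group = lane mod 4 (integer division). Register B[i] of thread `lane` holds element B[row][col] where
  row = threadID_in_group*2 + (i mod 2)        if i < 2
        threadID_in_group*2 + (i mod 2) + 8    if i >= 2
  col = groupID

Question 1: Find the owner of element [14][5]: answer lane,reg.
23,2

c=5->g=5  r=14->rb=1,t=3,b0=0
L=5*4+3=23  i=1*2+0=2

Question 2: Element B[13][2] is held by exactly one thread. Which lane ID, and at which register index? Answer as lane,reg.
c=2->g=2  r=13->rb=1,t=2,b0=1
L=2*4+2=10  i=1*2+1=3

10,3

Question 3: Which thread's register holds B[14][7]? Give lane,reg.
c=7⇒gr=7  r=14⇒Rb=1,th=3,odd=0
L=7*4+3=31  i=1*2+0=2

31,2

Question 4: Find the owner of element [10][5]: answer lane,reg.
21,2

c=5→G=5  r=10→rhi=1,T=1,p=0
L=5*4+1=21  i=1*2+0=2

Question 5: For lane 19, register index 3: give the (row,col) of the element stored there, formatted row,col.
15,4

L=19->gid=19>>2=4, tid=19&3=3
[3]->row 3·2+1+8=15  col gid=4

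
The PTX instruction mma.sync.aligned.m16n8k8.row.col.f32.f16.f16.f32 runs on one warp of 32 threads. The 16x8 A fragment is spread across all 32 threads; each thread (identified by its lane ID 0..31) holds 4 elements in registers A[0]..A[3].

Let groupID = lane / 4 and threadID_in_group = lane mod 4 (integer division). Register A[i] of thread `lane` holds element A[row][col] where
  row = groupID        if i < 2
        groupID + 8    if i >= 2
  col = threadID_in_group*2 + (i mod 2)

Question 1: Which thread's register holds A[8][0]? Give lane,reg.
0,2

r:8=>grp=0,rB=1  c:0=>tig=0,lo=0
L=0*4+0=0  i=1*2+0=2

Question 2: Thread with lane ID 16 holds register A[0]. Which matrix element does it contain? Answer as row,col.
lane 16⇒16/4=4, 16 mod 4=0
i=0  r:4+0⇒4  c:2·0+0⇒0

4,0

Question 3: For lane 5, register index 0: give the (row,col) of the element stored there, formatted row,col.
1,2

5: grp=1,tig=1
[0] (1+0,1*2+0) = (1,2)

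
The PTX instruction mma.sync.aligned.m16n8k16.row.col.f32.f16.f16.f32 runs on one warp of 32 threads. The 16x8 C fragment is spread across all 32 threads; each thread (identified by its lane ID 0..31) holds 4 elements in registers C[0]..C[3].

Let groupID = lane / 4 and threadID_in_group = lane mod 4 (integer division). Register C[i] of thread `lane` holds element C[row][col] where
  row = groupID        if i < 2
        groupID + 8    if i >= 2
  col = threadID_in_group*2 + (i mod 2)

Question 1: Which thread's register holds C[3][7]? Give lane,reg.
r=3→G=3,rhi=0  c=7→T=3,p=1
L=3*4+3=15  i=0*2+1=1

15,1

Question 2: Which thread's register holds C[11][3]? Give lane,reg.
r: 11->gid=3,r8=1  c: 3->tid=1,i&1=1
L=3*4+1=13  i=1*2+1=3

13,3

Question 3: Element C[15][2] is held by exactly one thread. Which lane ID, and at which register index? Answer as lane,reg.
r=15->g=7,rb=1  c=2->t=1,b0=0
L=7*4+1=29  i=1*2+0=2

29,2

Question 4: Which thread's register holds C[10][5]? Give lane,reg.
r=10→G=2,rhi=1  c=5→T=2,p=1
L=2*4+2=10  i=1*2+1=3

10,3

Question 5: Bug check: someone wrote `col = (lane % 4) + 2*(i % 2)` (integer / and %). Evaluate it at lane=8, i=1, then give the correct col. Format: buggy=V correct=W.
`(lane % 4) + 2*(i % 2)`[8,1]→2
lane 8: G=2 (8/4), T=0 (8%4)
i=1: r=2+0=2, c=0*2+1=1
col: 2 vs 1

buggy=2 correct=1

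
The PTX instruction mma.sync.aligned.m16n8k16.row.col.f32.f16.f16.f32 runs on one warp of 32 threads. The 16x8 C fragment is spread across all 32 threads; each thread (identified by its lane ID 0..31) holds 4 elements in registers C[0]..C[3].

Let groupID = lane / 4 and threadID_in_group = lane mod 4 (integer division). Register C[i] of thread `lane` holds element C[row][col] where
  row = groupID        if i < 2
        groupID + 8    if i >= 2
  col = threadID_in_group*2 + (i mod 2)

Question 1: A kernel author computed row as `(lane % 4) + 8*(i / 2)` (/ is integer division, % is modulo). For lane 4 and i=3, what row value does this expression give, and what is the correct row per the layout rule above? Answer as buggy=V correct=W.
buggy=8 correct=9

`(lane % 4) + 8*(i / 2)`[4,3]⇒8
lane 4⇒4/4=1, 4 mod 4=0
i=3  r:1+8⇒9  c:2·0+1⇒1
row: 8 vs 9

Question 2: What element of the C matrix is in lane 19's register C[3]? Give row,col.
12,7

19: grp=4,tig=3
[3] (4+8,3*2+1) = (12,7)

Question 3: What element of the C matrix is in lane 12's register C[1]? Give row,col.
3,1

lane 12->12/4=3, 12 mod 4=0
i=1  r:3+0->3  c:2·0+1->1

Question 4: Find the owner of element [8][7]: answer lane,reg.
r=8->g=0,rb=1  c=7->t=3,b0=1
L=0*4+3=3  i=1*2+1=3

3,3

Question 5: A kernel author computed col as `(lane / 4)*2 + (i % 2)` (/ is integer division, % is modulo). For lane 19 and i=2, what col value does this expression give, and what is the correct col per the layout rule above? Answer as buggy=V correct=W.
buggy=8 correct=6

`(lane / 4)*2 + (i % 2)`[19,2]⇒8
L=19⇒gr=19>>2=4, th=19&3=3
[2]⇒row 4+8=12  col 3·2+0=6
col: 8 vs 6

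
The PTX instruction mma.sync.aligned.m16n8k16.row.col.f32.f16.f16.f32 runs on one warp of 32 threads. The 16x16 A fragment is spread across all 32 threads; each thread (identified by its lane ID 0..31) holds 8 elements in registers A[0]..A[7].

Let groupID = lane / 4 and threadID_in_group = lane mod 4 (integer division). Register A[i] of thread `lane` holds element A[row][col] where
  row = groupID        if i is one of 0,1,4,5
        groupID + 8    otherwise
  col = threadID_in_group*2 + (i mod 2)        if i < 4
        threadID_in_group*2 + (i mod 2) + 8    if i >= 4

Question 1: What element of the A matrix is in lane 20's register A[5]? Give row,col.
lane 20->20/4=5, 20 mod 4=0
i=5  r:5+0->5  c:2·0+1+8->9

5,9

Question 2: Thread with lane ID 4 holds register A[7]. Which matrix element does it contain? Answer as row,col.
lane 4=>4/4=1, 4 mod 4=0
i=7  r:1+8=>9  c:2·0+1+8=>9

9,9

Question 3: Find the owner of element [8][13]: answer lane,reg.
2,7

r: 8->gid=0,r8=1  c: 13->c8=1,tid=2,i&1=1
L=0*4+2=2  i=1*4+1*2+1=7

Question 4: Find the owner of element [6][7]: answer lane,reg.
r=6→G=6,rhi=0  c=7→chi=0,T=3,p=1
L=6*4+3=27  i=0*4+0*2+1=1

27,1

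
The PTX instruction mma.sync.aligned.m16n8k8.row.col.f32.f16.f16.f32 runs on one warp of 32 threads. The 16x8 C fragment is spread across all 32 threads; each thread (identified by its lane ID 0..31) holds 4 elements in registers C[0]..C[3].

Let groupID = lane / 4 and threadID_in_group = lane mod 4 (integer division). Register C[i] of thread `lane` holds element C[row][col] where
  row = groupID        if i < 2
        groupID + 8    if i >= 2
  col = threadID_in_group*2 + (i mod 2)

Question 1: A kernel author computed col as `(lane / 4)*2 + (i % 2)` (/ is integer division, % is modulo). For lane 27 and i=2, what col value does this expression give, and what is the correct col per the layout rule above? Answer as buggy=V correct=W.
`(lane / 4)*2 + (i % 2)`[27,2]->12
lane 27->27/4=6, 27 mod 4=3
i=2  r:6+8->14  c:2·3+0->6
col: 12 vs 6

buggy=12 correct=6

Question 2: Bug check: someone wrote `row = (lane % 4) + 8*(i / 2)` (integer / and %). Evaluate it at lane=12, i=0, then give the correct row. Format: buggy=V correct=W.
buggy=0 correct=3

`(lane % 4) + 8*(i / 2)`[12,0]=>0
L=12=>grp=12>>2=3, tig=12&3=0
[0]=>row 3+0=3  col 0·2+0=0
row: 0 vs 3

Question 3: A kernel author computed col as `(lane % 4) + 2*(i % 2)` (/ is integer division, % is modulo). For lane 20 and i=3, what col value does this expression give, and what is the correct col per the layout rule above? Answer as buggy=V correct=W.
buggy=2 correct=1

`(lane % 4) + 2*(i % 2)`[20,3]->2
L=20->gid=20>>2=5, tid=20&3=0
[3]->row 5+8=13  col 0·2+1=1
col: 2 vs 1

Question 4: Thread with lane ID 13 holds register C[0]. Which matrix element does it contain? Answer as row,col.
lane 13: G=3 (13/4), T=1 (13%4)
i=0: r=3+0=3, c=1*2+0=2

3,2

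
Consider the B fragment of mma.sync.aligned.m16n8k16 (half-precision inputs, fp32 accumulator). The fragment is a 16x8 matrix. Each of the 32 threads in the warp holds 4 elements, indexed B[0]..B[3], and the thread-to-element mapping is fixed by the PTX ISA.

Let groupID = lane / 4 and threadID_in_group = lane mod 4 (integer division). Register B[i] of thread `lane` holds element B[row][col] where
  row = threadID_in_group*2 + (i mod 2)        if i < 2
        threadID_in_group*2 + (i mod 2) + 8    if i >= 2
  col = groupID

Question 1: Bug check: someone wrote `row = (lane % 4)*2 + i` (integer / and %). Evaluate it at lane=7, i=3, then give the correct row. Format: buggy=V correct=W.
`(lane % 4)*2 + i`[7,3]->9
L=7->gid=7>>2=1, tid=7&3=3
[3]->row 3·2+1+8=15  col gid=1
row: 9 vs 15

buggy=9 correct=15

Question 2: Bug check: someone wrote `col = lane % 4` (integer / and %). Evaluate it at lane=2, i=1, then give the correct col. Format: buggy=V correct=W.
buggy=2 correct=0

`lane % 4`[2,1]->2
lane 2->2/4=0, 2 mod 4=2
i=1  r:2·2+1+0->5  c:0
col: 2 vs 0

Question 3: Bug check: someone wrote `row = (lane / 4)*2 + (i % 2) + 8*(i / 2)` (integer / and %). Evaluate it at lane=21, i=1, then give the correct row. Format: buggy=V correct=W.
buggy=11 correct=3

`(lane / 4)*2 + (i % 2) + 8*(i / 2)`[21,1]->11
lane 21->21/4=5, 21 mod 4=1
i=1  r:2·1+1+0->3  c:5
row: 11 vs 3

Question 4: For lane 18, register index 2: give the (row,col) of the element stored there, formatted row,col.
L=18→G=18>>2=4, T=18&3=2
[2]→row 2·2+0+8=12  col G=4

12,4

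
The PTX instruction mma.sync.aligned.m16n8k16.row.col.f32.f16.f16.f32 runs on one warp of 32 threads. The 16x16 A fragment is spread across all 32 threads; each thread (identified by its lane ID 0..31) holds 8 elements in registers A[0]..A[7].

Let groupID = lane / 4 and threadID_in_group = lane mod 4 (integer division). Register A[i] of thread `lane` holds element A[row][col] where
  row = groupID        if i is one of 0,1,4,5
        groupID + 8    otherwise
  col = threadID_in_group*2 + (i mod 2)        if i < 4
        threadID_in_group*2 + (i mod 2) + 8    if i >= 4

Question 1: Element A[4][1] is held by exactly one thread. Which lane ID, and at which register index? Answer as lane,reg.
16,1

r: 4->gid=4,r8=0  c: 1->c8=0,tid=0,i&1=1
L=4*4+0=16  i=0*4+0*2+1=1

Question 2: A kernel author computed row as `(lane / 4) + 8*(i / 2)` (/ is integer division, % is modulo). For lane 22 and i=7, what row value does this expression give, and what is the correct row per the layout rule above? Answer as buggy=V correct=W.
`(lane / 4) + 8*(i / 2)`[22,7]⇒29
lane 22⇒22/4=5, 22 mod 4=2
i=7  r:5+8⇒13  c:2·2+1+8⇒13
row: 29 vs 13

buggy=29 correct=13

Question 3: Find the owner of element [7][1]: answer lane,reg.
r:7=>grp=7,rB=0  c:1=>cB=0,tig=0,lo=1
L=7*4+0=28  i=0*4+0*2+1=1

28,1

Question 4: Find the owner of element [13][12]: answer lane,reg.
r=13→G=5,rhi=1  c=12→chi=1,T=2,p=0
L=5*4+2=22  i=1*4+1*2+0=6

22,6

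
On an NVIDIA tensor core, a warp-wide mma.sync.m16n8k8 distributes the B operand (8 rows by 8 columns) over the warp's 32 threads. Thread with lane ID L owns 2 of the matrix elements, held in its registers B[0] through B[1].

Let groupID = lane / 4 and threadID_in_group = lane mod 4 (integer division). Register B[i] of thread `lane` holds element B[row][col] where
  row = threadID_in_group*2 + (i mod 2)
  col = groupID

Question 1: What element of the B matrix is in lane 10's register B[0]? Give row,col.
lane 10⇒10/4=2, 10 mod 4=2
i=0  r:2·2+0⇒4  c:2

4,2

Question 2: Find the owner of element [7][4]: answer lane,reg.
19,1

c=4->g=4  r=7->t=3,b0=1
L=4*4+3=19  i=1=1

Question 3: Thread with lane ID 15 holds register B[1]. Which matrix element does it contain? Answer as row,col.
7,3

lane 15->15/4=3, 15 mod 4=3
i=1  r:2·3+1->7  c:3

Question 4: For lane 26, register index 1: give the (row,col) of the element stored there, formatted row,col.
L=26->g=26>>2=6, t=26&3=2
[1]->row 2·2+1=5  col g=6

5,6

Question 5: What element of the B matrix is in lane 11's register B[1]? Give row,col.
lane 11=>11/4=2, 11 mod 4=3
i=1  r:2·3+1=>7  c:2

7,2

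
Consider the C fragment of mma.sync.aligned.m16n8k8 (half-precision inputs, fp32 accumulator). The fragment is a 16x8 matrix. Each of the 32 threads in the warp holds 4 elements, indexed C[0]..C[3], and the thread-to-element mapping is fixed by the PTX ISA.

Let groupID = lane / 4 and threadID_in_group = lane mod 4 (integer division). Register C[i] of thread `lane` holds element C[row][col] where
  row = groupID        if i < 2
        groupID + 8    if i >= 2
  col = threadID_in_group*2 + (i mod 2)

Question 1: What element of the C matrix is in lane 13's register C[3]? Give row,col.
lane 13=>13/4=3, 13 mod 4=1
i=3  r:3+8=>11  c:2·1+1=>3

11,3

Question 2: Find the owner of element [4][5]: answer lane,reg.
r=4→G=4,rhi=0  c=5→T=2,p=1
L=4*4+2=18  i=0*2+1=1

18,1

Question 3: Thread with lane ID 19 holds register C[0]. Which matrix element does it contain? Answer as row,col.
4,6

lane 19->19/4=4, 19 mod 4=3
i=0  r:4+0->4  c:2·3+0->6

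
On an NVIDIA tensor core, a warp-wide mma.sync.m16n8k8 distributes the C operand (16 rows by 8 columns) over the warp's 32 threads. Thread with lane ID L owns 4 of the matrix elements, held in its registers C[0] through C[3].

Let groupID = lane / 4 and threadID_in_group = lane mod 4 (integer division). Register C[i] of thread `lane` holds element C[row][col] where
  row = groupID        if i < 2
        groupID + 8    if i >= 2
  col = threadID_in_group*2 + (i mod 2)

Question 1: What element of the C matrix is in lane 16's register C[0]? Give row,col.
lane 16: gid=4 (16/4), tid=0 (16%4)
i=0: r=4+0=4, c=0*2+0=0

4,0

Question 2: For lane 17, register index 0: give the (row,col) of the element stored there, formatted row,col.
4,2

lane 17⇒17/4=4, 17 mod 4=1
i=0  r:4+0⇒4  c:2·1+0⇒2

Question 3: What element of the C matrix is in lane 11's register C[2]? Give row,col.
11: gid=2,tid=3
[2] (2+8,3*2+0) = (10,6)

10,6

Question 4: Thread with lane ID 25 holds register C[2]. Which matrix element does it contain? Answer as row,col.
14,2

25: G=6,T=1
[2] (6+8,1*2+0) = (14,2)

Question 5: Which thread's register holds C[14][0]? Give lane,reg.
24,2

r: 14->gid=6,r8=1  c: 0->tid=0,i&1=0
L=6*4+0=24  i=1*2+0=2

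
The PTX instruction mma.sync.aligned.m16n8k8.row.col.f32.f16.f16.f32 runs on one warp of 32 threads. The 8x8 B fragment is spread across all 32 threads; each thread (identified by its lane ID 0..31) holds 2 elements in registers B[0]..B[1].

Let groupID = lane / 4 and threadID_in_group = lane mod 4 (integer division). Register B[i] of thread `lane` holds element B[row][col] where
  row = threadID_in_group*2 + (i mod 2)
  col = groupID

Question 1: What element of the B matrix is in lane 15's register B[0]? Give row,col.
6,3

lane 15→15/4=3, 15 mod 4=3
i=0  r:2·3+0→6  c:3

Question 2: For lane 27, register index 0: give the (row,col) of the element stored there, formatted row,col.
lane 27: G=6 (27/4), T=3 (27%4)
i=0: r=3*2+0=6, c=G=6

6,6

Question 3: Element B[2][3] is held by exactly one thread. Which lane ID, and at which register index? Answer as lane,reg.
13,0

c=3⇒gr=3  r=2⇒th=1,odd=0
L=3*4+1=13  i=0=0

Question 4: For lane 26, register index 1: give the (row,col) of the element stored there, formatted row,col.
26: gid=6,tid=2
[1] (2*2+1,6) = (5,6)

5,6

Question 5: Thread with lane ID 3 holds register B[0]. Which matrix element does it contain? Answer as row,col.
3: gid=0,tid=3
[0] (3*2+0,0) = (6,0)

6,0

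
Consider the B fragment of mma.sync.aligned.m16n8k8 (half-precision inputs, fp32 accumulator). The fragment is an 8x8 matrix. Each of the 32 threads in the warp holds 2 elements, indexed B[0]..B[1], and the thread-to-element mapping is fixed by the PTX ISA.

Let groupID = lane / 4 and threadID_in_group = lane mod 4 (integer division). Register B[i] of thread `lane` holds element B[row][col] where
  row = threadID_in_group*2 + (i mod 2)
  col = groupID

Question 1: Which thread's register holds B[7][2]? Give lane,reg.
11,1

c:2=>grp=2  r:7=>tig=3,lo=1
L=2*4+3=11  i=1=1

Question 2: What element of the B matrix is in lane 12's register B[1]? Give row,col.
1,3

12: gr=3,th=0
[1] (0*2+1,3) = (1,3)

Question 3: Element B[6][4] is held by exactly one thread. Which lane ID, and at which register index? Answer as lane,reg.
c=4->g=4  r=6->t=3,b0=0
L=4*4+3=19  i=0=0

19,0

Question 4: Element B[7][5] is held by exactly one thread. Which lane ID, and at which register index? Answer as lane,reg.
c=5⇒gr=5  r=7⇒th=3,odd=1
L=5*4+3=23  i=1=1

23,1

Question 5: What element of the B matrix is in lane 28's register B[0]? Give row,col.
0,7

28: g=7,t=0
[0] (0*2+0,7) = (0,7)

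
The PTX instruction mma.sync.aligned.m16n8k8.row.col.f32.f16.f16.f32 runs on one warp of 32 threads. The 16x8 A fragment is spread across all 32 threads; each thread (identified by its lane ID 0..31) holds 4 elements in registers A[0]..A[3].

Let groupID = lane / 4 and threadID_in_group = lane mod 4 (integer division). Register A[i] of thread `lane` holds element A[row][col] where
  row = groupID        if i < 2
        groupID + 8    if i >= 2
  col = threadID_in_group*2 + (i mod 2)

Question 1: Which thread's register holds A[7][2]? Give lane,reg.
r=7⇒gr=7,Rb=0  c=2⇒th=1,odd=0
L=7*4+1=29  i=0*2+0=0

29,0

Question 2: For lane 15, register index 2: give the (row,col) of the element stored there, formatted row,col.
11,6

L=15→G=15>>2=3, T=15&3=3
[2]→row 3+8=11  col 3·2+0=6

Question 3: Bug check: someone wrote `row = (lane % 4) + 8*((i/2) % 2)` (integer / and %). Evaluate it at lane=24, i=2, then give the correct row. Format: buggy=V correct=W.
buggy=8 correct=14

`(lane % 4) + 8*((i/2) % 2)`[24,2]->8
24: g=6,t=0
[2] (6+8,0*2+0) = (14,0)
row: 8 vs 14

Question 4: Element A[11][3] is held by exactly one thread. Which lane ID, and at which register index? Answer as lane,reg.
13,3

r=11->g=3,rb=1  c=3->t=1,b0=1
L=3*4+1=13  i=1*2+1=3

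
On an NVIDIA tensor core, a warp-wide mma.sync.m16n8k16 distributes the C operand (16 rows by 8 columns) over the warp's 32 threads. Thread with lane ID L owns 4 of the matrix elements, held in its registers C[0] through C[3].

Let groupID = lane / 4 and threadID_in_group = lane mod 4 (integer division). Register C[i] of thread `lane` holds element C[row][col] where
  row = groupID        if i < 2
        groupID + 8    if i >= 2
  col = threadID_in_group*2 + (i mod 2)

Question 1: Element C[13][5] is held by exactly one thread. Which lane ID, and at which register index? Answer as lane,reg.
22,3

r=13→G=5,rhi=1  c=5→T=2,p=1
L=5*4+2=22  i=1*2+1=3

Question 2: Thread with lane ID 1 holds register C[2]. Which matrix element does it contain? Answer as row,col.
8,2

lane 1=>1/4=0, 1 mod 4=1
i=2  r:0+8=>8  c:2·1+0=>2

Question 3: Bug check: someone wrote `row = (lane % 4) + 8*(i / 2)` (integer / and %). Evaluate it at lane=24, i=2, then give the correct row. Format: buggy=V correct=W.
`(lane % 4) + 8*(i / 2)`[24,2]->8
lane 24->24/4=6, 24 mod 4=0
i=2  r:6+8->14  c:2·0+0->0
row: 8 vs 14

buggy=8 correct=14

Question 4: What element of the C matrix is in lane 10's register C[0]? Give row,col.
L=10→G=10>>2=2, T=10&3=2
[0]→row 2+0=2  col 2·2+0=4

2,4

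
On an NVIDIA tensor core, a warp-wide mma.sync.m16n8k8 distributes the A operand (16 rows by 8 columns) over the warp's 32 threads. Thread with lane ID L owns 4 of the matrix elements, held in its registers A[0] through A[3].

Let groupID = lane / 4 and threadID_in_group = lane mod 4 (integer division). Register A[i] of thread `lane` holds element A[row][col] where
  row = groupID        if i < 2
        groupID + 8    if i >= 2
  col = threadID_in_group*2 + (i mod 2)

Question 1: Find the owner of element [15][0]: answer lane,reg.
r:15=>grp=7,rB=1  c:0=>tig=0,lo=0
L=7*4+0=28  i=1*2+0=2

28,2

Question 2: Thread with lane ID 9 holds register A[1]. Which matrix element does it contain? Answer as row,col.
L=9⇒gr=9>>2=2, th=9&3=1
[1]⇒row 2+0=2  col 1·2+1=3

2,3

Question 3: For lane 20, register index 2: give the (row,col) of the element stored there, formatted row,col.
13,0

lane 20=>20/4=5, 20 mod 4=0
i=2  r:5+8=>13  c:2·0+0=>0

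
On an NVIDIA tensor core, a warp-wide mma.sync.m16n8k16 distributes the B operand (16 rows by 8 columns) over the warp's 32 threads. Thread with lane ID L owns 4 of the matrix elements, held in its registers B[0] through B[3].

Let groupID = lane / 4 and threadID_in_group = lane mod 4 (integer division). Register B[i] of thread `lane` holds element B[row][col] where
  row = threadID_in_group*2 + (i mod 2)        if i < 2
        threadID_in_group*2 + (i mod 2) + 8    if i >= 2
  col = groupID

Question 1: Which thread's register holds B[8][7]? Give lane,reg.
28,2

c=7->g=7  r=8->rb=1,t=0,b0=0
L=7*4+0=28  i=1*2+0=2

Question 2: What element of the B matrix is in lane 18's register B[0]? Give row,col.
lane 18: gr=4 (18/4), th=2 (18%4)
i=0: r=2*2+0+0=4, c=gr=4

4,4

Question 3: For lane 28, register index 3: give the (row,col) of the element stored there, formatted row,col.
9,7

lane 28: gid=7 (28/4), tid=0 (28%4)
i=3: r=0*2+1+8=9, c=gid=7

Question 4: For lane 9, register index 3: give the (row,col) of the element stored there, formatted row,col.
11,2

lane 9: grp=2 (9/4), tig=1 (9%4)
i=3: r=1*2+1+8=11, c=grp=2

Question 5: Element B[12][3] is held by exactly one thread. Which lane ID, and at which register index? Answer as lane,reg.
c=3⇒gr=3  r=12⇒Rb=1,th=2,odd=0
L=3*4+2=14  i=1*2+0=2

14,2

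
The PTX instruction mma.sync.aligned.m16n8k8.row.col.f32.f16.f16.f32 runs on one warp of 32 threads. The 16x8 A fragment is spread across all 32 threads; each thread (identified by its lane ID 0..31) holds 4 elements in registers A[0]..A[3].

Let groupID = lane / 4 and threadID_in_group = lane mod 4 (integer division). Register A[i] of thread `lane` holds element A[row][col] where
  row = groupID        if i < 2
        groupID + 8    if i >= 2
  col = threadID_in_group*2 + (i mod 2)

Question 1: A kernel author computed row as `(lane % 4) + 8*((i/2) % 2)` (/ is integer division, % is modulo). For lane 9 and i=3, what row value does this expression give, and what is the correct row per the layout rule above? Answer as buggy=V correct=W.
`(lane % 4) + 8*((i/2) % 2)`[9,3]=>9
L=9=>grp=9>>2=2, tig=9&3=1
[3]=>row 2+8=10  col 1·2+1=3
row: 9 vs 10

buggy=9 correct=10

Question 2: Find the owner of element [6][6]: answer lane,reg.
27,0

r: 6->gid=6,r8=0  c: 6->tid=3,i&1=0
L=6*4+3=27  i=0*2+0=0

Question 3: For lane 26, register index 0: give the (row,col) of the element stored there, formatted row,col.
6,4

lane 26→26/4=6, 26 mod 4=2
i=0  r:6+0→6  c:2·2+0→4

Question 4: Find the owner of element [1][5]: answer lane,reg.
r=1→G=1,rhi=0  c=5→T=2,p=1
L=1*4+2=6  i=0*2+1=1

6,1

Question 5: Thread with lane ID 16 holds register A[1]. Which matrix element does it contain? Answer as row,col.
4,1

lane 16→16/4=4, 16 mod 4=0
i=1  r:4+0→4  c:2·0+1→1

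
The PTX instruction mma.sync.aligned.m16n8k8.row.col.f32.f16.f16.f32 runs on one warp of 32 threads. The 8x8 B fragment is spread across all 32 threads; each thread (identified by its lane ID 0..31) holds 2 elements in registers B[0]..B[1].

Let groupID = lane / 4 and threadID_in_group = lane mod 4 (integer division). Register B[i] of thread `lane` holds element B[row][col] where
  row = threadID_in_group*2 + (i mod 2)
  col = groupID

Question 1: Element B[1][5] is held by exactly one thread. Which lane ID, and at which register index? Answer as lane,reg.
20,1

c=5→G=5  r=1→T=0,p=1
L=5*4+0=20  i=1=1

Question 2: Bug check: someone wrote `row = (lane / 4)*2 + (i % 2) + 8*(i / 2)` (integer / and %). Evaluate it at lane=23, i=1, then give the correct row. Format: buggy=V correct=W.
`(lane / 4)*2 + (i % 2) + 8*(i / 2)`[23,1]->11
L=23->g=23>>2=5, t=23&3=3
[1]->row 3·2+1=7  col g=5
row: 11 vs 7

buggy=11 correct=7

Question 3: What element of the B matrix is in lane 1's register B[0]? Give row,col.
1: gid=0,tid=1
[0] (1*2+0,0) = (2,0)

2,0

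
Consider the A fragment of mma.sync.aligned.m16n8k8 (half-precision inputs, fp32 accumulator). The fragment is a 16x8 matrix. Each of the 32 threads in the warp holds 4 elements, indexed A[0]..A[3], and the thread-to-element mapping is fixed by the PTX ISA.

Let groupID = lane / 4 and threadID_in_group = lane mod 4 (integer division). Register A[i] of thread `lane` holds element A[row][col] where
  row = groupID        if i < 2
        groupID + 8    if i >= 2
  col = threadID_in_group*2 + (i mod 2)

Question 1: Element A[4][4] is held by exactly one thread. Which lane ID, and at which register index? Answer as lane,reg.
r=4→G=4,rhi=0  c=4→T=2,p=0
L=4*4+2=18  i=0*2+0=0

18,0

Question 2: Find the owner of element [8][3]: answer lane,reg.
r: 8->gid=0,r8=1  c: 3->tid=1,i&1=1
L=0*4+1=1  i=1*2+1=3

1,3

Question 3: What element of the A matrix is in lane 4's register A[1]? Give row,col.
1,1

4: G=1,T=0
[1] (1+0,0*2+1) = (1,1)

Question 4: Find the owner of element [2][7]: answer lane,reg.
11,1

r:2=>grp=2,rB=0  c:7=>tig=3,lo=1
L=2*4+3=11  i=0*2+1=1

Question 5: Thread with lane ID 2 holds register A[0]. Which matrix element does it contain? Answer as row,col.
lane 2: G=0 (2/4), T=2 (2%4)
i=0: r=0+0=0, c=2*2+0=4

0,4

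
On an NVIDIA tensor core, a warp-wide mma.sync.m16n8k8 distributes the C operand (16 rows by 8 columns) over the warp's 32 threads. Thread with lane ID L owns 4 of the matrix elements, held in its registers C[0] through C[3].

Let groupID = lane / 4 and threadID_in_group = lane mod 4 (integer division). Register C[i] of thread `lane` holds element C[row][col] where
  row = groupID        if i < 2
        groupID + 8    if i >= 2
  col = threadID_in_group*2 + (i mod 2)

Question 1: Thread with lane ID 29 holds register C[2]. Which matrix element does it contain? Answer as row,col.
lane 29->29/4=7, 29 mod 4=1
i=2  r:7+8->15  c:2·1+0->2

15,2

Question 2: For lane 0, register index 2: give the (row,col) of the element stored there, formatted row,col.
lane 0: gid=0 (0/4), tid=0 (0%4)
i=2: r=0+8=8, c=0*2+0=0

8,0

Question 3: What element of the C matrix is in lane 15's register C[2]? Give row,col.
11,6

lane 15: gid=3 (15/4), tid=3 (15%4)
i=2: r=3+8=11, c=3*2+0=6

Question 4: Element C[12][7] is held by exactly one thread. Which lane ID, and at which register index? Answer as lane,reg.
19,3

r=12->g=4,rb=1  c=7->t=3,b0=1
L=4*4+3=19  i=1*2+1=3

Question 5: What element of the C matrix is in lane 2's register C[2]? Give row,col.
8,4

2: gid=0,tid=2
[2] (0+8,2*2+0) = (8,4)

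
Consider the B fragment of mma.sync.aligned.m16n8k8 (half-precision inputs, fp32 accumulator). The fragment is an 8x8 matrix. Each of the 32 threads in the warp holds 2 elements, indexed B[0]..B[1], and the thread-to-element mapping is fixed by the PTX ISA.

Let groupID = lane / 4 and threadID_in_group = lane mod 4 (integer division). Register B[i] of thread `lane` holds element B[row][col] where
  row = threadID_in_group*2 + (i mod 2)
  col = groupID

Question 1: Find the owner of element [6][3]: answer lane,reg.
c=3->g=3  r=6->t=3,b0=0
L=3*4+3=15  i=0=0

15,0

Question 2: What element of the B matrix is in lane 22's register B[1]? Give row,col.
5,5

lane 22→22/4=5, 22 mod 4=2
i=1  r:2·2+1→5  c:5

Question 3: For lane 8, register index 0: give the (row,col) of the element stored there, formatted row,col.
0,2

lane 8: gid=2 (8/4), tid=0 (8%4)
i=0: r=0*2+0=0, c=gid=2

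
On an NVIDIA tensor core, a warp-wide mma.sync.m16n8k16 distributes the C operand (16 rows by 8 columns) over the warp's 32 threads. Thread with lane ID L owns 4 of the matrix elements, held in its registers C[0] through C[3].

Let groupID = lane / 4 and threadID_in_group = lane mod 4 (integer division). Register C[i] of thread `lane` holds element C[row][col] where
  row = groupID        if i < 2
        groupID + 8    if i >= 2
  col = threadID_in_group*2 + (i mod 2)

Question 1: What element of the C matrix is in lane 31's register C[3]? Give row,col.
15,7

lane 31: gr=7 (31/4), th=3 (31%4)
i=3: r=7+8=15, c=3*2+1=7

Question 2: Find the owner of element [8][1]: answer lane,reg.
0,3

r=8→G=0,rhi=1  c=1→T=0,p=1
L=0*4+0=0  i=1*2+1=3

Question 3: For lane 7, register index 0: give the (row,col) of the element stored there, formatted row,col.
1,6

lane 7=>7/4=1, 7 mod 4=3
i=0  r:1+0=>1  c:2·3+0=>6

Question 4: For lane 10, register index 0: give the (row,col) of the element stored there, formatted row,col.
lane 10⇒10/4=2, 10 mod 4=2
i=0  r:2+0⇒2  c:2·2+0⇒4

2,4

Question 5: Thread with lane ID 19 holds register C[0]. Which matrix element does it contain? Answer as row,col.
L=19⇒gr=19>>2=4, th=19&3=3
[0]⇒row 4+0=4  col 3·2+0=6

4,6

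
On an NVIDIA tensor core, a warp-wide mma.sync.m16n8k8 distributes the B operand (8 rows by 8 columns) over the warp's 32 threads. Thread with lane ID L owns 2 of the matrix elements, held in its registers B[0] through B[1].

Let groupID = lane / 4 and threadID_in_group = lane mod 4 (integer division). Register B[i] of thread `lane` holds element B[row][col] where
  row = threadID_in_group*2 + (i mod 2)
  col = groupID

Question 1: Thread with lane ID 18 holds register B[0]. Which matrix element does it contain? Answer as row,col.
4,4

18: G=4,T=2
[0] (2*2+0,4) = (4,4)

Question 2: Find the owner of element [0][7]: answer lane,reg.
28,0

c=7→G=7  r=0→T=0,p=0
L=7*4+0=28  i=0=0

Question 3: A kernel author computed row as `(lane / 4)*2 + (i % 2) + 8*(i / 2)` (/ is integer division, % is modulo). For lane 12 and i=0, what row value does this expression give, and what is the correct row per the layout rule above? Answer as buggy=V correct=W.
`(lane / 4)*2 + (i % 2) + 8*(i / 2)`[12,0]=>6
lane 12: grp=3 (12/4), tig=0 (12%4)
i=0: r=0*2+0=0, c=grp=3
row: 6 vs 0

buggy=6 correct=0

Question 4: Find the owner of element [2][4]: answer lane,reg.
c:4=>grp=4  r:2=>tig=1,lo=0
L=4*4+1=17  i=0=0

17,0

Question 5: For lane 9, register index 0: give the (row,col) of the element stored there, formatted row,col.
2,2

9: G=2,T=1
[0] (1*2+0,2) = (2,2)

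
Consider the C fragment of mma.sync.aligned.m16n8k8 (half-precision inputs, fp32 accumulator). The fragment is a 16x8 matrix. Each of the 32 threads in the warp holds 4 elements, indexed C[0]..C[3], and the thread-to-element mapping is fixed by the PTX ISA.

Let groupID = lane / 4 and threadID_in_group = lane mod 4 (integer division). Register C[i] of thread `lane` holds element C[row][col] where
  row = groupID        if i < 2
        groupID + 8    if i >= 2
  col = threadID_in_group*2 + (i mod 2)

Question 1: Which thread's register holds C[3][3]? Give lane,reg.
13,1

r=3⇒gr=3,Rb=0  c=3⇒th=1,odd=1
L=3*4+1=13  i=0*2+1=1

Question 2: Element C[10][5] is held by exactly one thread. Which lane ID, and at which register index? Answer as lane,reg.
r=10->g=2,rb=1  c=5->t=2,b0=1
L=2*4+2=10  i=1*2+1=3

10,3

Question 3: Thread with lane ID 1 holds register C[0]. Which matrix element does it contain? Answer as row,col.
lane 1: grp=0 (1/4), tig=1 (1%4)
i=0: r=0+0=0, c=1*2+0=2

0,2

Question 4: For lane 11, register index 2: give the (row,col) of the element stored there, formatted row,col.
10,6

L=11->gid=11>>2=2, tid=11&3=3
[2]->row 2+8=10  col 3·2+0=6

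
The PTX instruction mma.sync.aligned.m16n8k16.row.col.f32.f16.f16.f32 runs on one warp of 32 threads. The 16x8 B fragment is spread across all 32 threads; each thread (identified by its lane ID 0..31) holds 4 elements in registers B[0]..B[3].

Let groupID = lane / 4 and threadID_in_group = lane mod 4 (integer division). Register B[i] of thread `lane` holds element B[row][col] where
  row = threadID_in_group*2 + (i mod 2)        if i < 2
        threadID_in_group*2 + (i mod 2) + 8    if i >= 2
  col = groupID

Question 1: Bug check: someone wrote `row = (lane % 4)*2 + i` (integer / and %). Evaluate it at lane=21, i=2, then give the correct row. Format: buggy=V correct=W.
`(lane % 4)*2 + i`[21,2]⇒4
21: gr=5,th=1
[2] (1*2+0+8,5) = (10,5)
row: 4 vs 10

buggy=4 correct=10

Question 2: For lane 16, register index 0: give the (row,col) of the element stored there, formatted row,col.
16: gr=4,th=0
[0] (0*2+0+0,4) = (0,4)

0,4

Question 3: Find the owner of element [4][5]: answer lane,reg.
c=5→G=5  r=4→rhi=0,T=2,p=0
L=5*4+2=22  i=0*2+0=0

22,0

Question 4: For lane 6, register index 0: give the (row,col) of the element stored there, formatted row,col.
L=6->g=6>>2=1, t=6&3=2
[0]->row 2·2+0+0=4  col g=1

4,1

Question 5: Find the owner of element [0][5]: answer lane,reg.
c: 5->gid=5  r: 0->r8=0,tid=0,i&1=0
L=5*4+0=20  i=0*2+0=0

20,0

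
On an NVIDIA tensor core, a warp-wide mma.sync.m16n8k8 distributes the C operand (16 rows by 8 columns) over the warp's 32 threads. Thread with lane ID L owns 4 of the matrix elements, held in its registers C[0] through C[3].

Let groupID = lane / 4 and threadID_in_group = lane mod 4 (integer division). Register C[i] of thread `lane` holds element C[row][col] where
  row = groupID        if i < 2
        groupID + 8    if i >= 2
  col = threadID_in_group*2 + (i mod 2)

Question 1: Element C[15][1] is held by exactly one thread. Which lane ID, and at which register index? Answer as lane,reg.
r:15=>grp=7,rB=1  c:1=>tig=0,lo=1
L=7*4+0=28  i=1*2+1=3

28,3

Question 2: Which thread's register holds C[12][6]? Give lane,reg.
19,2

r: 12->gid=4,r8=1  c: 6->tid=3,i&1=0
L=4*4+3=19  i=1*2+0=2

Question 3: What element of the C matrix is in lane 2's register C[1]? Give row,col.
lane 2: gr=0 (2/4), th=2 (2%4)
i=1: r=0+0=0, c=2*2+1=5

0,5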